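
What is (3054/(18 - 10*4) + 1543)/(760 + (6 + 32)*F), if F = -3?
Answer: 7723/3553 ≈ 2.1737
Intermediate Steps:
(3054/(18 - 10*4) + 1543)/(760 + (6 + 32)*F) = (3054/(18 - 10*4) + 1543)/(760 + (6 + 32)*(-3)) = (3054/(18 - 40) + 1543)/(760 + 38*(-3)) = (3054/(-22) + 1543)/(760 - 114) = (3054*(-1/22) + 1543)/646 = (-1527/11 + 1543)*(1/646) = (15446/11)*(1/646) = 7723/3553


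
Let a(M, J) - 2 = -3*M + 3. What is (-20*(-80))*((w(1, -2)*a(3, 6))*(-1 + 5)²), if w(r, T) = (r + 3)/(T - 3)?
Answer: 81920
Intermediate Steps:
a(M, J) = 5 - 3*M (a(M, J) = 2 + (-3*M + 3) = 2 + (3 - 3*M) = 5 - 3*M)
w(r, T) = (3 + r)/(-3 + T)
(-20*(-80))*((w(1, -2)*a(3, 6))*(-1 + 5)²) = (-20*(-80))*((((3 + 1)/(-3 - 2))*(5 - 3*3))*(-1 + 5)²) = 1600*(((4/(-5))*(5 - 9))*4²) = 1600*((-⅕*4*(-4))*16) = 1600*(-⅘*(-4)*16) = 1600*((16/5)*16) = 1600*(256/5) = 81920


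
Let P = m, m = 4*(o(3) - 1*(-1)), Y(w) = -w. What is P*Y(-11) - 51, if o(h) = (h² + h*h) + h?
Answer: 917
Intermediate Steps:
o(h) = h + 2*h² (o(h) = (h² + h²) + h = 2*h² + h = h + 2*h²)
m = 88 (m = 4*(3*(1 + 2*3) - 1*(-1)) = 4*(3*(1 + 6) + 1) = 4*(3*7 + 1) = 4*(21 + 1) = 4*22 = 88)
P = 88
P*Y(-11) - 51 = 88*(-1*(-11)) - 51 = 88*11 - 51 = 968 - 51 = 917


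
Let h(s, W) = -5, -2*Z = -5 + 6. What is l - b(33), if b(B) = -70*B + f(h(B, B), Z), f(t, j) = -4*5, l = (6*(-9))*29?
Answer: 764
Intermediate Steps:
Z = -½ (Z = -(-5 + 6)/2 = -½*1 = -½ ≈ -0.50000)
l = -1566 (l = -54*29 = -1566)
f(t, j) = -20
b(B) = -20 - 70*B (b(B) = -70*B - 20 = -20 - 70*B)
l - b(33) = -1566 - (-20 - 70*33) = -1566 - (-20 - 2310) = -1566 - 1*(-2330) = -1566 + 2330 = 764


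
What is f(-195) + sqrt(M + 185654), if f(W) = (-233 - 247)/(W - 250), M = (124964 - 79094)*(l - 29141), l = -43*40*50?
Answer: 96/89 + 4*I*sqrt(330083251) ≈ 1.0787 + 72673.0*I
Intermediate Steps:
l = -86000 (l = -1720*50 = -86000)
M = -5281517670 (M = (124964 - 79094)*(-86000 - 29141) = 45870*(-115141) = -5281517670)
f(W) = -480/(-250 + W)
f(-195) + sqrt(M + 185654) = -480/(-250 - 195) + sqrt(-5281517670 + 185654) = -480/(-445) + sqrt(-5281332016) = -480*(-1/445) + 4*I*sqrt(330083251) = 96/89 + 4*I*sqrt(330083251)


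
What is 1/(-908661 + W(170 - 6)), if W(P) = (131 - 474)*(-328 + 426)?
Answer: -1/942275 ≈ -1.0613e-6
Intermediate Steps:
W(P) = -33614 (W(P) = -343*98 = -33614)
1/(-908661 + W(170 - 6)) = 1/(-908661 - 33614) = 1/(-942275) = -1/942275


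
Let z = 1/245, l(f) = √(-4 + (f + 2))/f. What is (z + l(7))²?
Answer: 6126/60025 + 2*√5/1715 ≈ 0.10467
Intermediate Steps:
l(f) = √(-2 + f)/f (l(f) = √(-4 + (2 + f))/f = √(-2 + f)/f)
z = 1/245 ≈ 0.0040816
(z + l(7))² = (1/245 + √(-2 + 7)/7)² = (1/245 + √5/7)²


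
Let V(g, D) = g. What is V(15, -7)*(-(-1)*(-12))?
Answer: -180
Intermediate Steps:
V(15, -7)*(-(-1)*(-12)) = 15*(-(-1)*(-12)) = 15*(-1*12) = 15*(-12) = -180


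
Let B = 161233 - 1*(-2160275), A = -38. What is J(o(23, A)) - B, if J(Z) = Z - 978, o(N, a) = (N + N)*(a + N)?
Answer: -2323176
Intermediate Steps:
o(N, a) = 2*N*(N + a) (o(N, a) = (2*N)*(N + a) = 2*N*(N + a))
J(Z) = -978 + Z
B = 2321508 (B = 161233 + 2160275 = 2321508)
J(o(23, A)) - B = (-978 + 2*23*(23 - 38)) - 1*2321508 = (-978 + 2*23*(-15)) - 2321508 = (-978 - 690) - 2321508 = -1668 - 2321508 = -2323176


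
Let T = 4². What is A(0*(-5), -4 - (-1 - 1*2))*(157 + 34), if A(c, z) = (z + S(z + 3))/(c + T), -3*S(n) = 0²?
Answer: -191/16 ≈ -11.938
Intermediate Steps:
S(n) = 0 (S(n) = -⅓*0² = -⅓*0 = 0)
T = 16
A(c, z) = z/(16 + c) (A(c, z) = (z + 0)/(c + 16) = z/(16 + c))
A(0*(-5), -4 - (-1 - 1*2))*(157 + 34) = ((-4 - (-1 - 1*2))/(16 + 0*(-5)))*(157 + 34) = ((-4 - (-1 - 2))/(16 + 0))*191 = ((-4 - 1*(-3))/16)*191 = ((-4 + 3)*(1/16))*191 = -1*1/16*191 = -1/16*191 = -191/16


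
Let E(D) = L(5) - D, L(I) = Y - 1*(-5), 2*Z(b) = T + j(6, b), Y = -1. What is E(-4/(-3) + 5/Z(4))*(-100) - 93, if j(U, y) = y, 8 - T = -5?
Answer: -15343/51 ≈ -300.84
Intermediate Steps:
T = 13 (T = 8 - 1*(-5) = 8 + 5 = 13)
Z(b) = 13/2 + b/2 (Z(b) = (13 + b)/2 = 13/2 + b/2)
L(I) = 4 (L(I) = -1 - 1*(-5) = -1 + 5 = 4)
E(D) = 4 - D
E(-4/(-3) + 5/Z(4))*(-100) - 93 = (4 - (-4/(-3) + 5/(13/2 + (½)*4)))*(-100) - 93 = (4 - (-4*(-⅓) + 5/(13/2 + 2)))*(-100) - 93 = (4 - (4/3 + 5/(17/2)))*(-100) - 93 = (4 - (4/3 + 5*(2/17)))*(-100) - 93 = (4 - (4/3 + 10/17))*(-100) - 93 = (4 - 1*98/51)*(-100) - 93 = (4 - 98/51)*(-100) - 93 = (106/51)*(-100) - 93 = -10600/51 - 93 = -15343/51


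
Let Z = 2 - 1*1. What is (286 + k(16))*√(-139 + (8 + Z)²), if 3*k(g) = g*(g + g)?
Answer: 1370*I*√58/3 ≈ 3477.9*I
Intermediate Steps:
Z = 1 (Z = 2 - 1 = 1)
k(g) = 2*g²/3 (k(g) = (g*(g + g))/3 = (g*(2*g))/3 = (2*g²)/3 = 2*g²/3)
(286 + k(16))*√(-139 + (8 + Z)²) = (286 + (⅔)*16²)*√(-139 + (8 + 1)²) = (286 + (⅔)*256)*√(-139 + 9²) = (286 + 512/3)*√(-139 + 81) = 1370*√(-58)/3 = 1370*(I*√58)/3 = 1370*I*√58/3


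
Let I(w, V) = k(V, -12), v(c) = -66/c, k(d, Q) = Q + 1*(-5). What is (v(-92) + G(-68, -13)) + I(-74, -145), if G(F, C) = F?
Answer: -3877/46 ≈ -84.283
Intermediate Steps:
k(d, Q) = -5 + Q (k(d, Q) = Q - 5 = -5 + Q)
I(w, V) = -17 (I(w, V) = -5 - 12 = -17)
(v(-92) + G(-68, -13)) + I(-74, -145) = (-66/(-92) - 68) - 17 = (-66*(-1/92) - 68) - 17 = (33/46 - 68) - 17 = -3095/46 - 17 = -3877/46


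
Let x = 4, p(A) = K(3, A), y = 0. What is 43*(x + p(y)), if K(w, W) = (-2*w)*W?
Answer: 172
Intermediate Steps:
K(w, W) = -2*W*w
p(A) = -6*A (p(A) = -2*A*3 = -6*A)
43*(x + p(y)) = 43*(4 - 6*0) = 43*(4 + 0) = 43*4 = 172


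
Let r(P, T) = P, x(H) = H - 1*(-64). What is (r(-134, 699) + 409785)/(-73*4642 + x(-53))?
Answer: -37241/30805 ≈ -1.2089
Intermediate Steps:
x(H) = 64 + H (x(H) = H + 64 = 64 + H)
(r(-134, 699) + 409785)/(-73*4642 + x(-53)) = (-134 + 409785)/(-73*4642 + (64 - 53)) = 409651/(-338866 + 11) = 409651/(-338855) = 409651*(-1/338855) = -37241/30805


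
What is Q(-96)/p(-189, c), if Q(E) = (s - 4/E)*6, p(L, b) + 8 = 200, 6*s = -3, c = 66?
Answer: -11/768 ≈ -0.014323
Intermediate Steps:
s = -½ (s = (⅙)*(-3) = -½ ≈ -0.50000)
p(L, b) = 192 (p(L, b) = -8 + 200 = 192)
Q(E) = -3 - 24/E (Q(E) = (-½ - 4/E)*6 = -3 - 24/E)
Q(-96)/p(-189, c) = (-3 - 24/(-96))/192 = (-3 - 24*(-1/96))*(1/192) = (-3 + ¼)*(1/192) = -11/4*1/192 = -11/768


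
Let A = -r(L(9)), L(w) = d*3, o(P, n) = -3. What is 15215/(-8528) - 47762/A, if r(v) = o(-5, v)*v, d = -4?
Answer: 101691649/76752 ≈ 1324.9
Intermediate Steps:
L(w) = -12 (L(w) = -4*3 = -12)
r(v) = -3*v
A = -36 (A = -(-3)*(-12) = -1*36 = -36)
15215/(-8528) - 47762/A = 15215/(-8528) - 47762/(-36) = 15215*(-1/8528) - 47762*(-1/36) = -15215/8528 + 23881/18 = 101691649/76752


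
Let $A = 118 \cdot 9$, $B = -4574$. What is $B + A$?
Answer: $-3512$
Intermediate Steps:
$A = 1062$
$B + A = -4574 + 1062 = -3512$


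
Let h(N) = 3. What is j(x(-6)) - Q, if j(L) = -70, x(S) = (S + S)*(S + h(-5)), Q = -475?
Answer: 405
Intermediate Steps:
x(S) = 2*S*(3 + S) (x(S) = (S + S)*(S + 3) = (2*S)*(3 + S) = 2*S*(3 + S))
j(x(-6)) - Q = -70 - 1*(-475) = -70 + 475 = 405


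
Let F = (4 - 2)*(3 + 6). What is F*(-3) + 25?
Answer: -29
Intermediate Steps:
F = 18 (F = 2*9 = 18)
F*(-3) + 25 = 18*(-3) + 25 = -54 + 25 = -29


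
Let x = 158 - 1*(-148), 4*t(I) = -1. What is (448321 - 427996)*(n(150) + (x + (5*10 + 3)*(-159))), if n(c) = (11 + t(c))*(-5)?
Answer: -664607175/4 ≈ -1.6615e+8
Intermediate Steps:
t(I) = -1/4 (t(I) = (1/4)*(-1) = -1/4)
x = 306 (x = 158 + 148 = 306)
n(c) = -215/4 (n(c) = (11 - 1/4)*(-5) = (43/4)*(-5) = -215/4)
(448321 - 427996)*(n(150) + (x + (5*10 + 3)*(-159))) = (448321 - 427996)*(-215/4 + (306 + (5*10 + 3)*(-159))) = 20325*(-215/4 + (306 + (50 + 3)*(-159))) = 20325*(-215/4 + (306 + 53*(-159))) = 20325*(-215/4 + (306 - 8427)) = 20325*(-215/4 - 8121) = 20325*(-32699/4) = -664607175/4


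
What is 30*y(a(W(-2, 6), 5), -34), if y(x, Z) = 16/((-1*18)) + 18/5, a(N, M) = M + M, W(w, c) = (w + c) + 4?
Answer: 244/3 ≈ 81.333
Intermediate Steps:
W(w, c) = 4 + c + w (W(w, c) = (c + w) + 4 = 4 + c + w)
a(N, M) = 2*M
y(x, Z) = 122/45 (y(x, Z) = 16/(-18) + 18*(⅕) = 16*(-1/18) + 18/5 = -8/9 + 18/5 = 122/45)
30*y(a(W(-2, 6), 5), -34) = 30*(122/45) = 244/3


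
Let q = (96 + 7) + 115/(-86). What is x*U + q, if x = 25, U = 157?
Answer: 346293/86 ≈ 4026.7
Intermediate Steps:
q = 8743/86 (q = 103 + 115*(-1/86) = 103 - 115/86 = 8743/86 ≈ 101.66)
x*U + q = 25*157 + 8743/86 = 3925 + 8743/86 = 346293/86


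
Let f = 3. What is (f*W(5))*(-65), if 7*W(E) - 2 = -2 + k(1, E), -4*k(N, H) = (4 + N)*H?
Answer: 4875/28 ≈ 174.11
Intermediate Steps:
k(N, H) = -H*(4 + N)/4 (k(N, H) = -(4 + N)*H/4 = -H*(4 + N)/4)
W(E) = -5*E/28 (W(E) = 2/7 + (-2 - E*(4 + 1)/4)/7 = 2/7 + (-2 - ¼*E*5)/7 = 2/7 + (-2 - 5*E/4)/7 = 2/7 + (-2/7 - 5*E/28) = -5*E/28)
(f*W(5))*(-65) = (3*(-5/28*5))*(-65) = (3*(-25/28))*(-65) = -75/28*(-65) = 4875/28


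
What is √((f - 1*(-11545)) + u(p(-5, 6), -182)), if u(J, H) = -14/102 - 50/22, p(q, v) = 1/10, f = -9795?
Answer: √550003278/561 ≈ 41.804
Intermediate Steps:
p(q, v) = ⅒
u(J, H) = -1352/561 (u(J, H) = -14*1/102 - 50*1/22 = -7/51 - 25/11 = -1352/561)
√((f - 1*(-11545)) + u(p(-5, 6), -182)) = √((-9795 - 1*(-11545)) - 1352/561) = √((-9795 + 11545) - 1352/561) = √(1750 - 1352/561) = √(980398/561) = √550003278/561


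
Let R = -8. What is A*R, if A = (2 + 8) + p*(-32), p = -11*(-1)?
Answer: 2736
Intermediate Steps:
p = 11
A = -342 (A = (2 + 8) + 11*(-32) = 10 - 352 = -342)
A*R = -342*(-8) = 2736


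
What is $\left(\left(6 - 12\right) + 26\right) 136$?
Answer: $2720$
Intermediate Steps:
$\left(\left(6 - 12\right) + 26\right) 136 = \left(-6 + 26\right) 136 = 20 \cdot 136 = 2720$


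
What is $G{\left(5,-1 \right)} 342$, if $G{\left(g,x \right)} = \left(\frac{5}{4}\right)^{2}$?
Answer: $\frac{4275}{8} \approx 534.38$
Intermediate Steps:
$G{\left(g,x \right)} = \frac{25}{16}$ ($G{\left(g,x \right)} = \left(5 \cdot \frac{1}{4}\right)^{2} = \left(\frac{5}{4}\right)^{2} = \frac{25}{16}$)
$G{\left(5,-1 \right)} 342 = \frac{25}{16} \cdot 342 = \frac{4275}{8}$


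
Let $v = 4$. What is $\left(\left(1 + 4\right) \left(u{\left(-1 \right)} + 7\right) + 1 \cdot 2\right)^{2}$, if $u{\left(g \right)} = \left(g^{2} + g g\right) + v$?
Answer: $4489$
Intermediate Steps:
$u{\left(g \right)} = 4 + 2 g^{2}$ ($u{\left(g \right)} = \left(g^{2} + g g\right) + 4 = \left(g^{2} + g^{2}\right) + 4 = 2 g^{2} + 4 = 4 + 2 g^{2}$)
$\left(\left(1 + 4\right) \left(u{\left(-1 \right)} + 7\right) + 1 \cdot 2\right)^{2} = \left(\left(1 + 4\right) \left(\left(4 + 2 \left(-1\right)^{2}\right) + 7\right) + 1 \cdot 2\right)^{2} = \left(5 \left(\left(4 + 2 \cdot 1\right) + 7\right) + 2\right)^{2} = \left(5 \left(\left(4 + 2\right) + 7\right) + 2\right)^{2} = \left(5 \left(6 + 7\right) + 2\right)^{2} = \left(5 \cdot 13 + 2\right)^{2} = \left(65 + 2\right)^{2} = 67^{2} = 4489$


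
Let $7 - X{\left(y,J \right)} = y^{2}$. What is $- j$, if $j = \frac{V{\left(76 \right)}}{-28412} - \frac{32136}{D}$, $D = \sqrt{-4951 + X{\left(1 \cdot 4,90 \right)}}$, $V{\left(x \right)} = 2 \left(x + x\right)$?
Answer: $\frac{76}{7103} - \frac{4017 i \sqrt{310}}{155} \approx 0.0107 - 456.3 i$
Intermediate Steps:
$X{\left(y,J \right)} = 7 - y^{2}$
$V{\left(x \right)} = 4 x$ ($V{\left(x \right)} = 2 \cdot 2 x = 4 x$)
$D = 4 i \sqrt{310}$ ($D = \sqrt{-4951 + \left(7 - \left(1 \cdot 4\right)^{2}\right)} = \sqrt{-4951 + \left(7 - 4^{2}\right)} = \sqrt{-4951 + \left(7 - 16\right)} = \sqrt{-4951 - 9} = \sqrt{-4960} = 4 i \sqrt{310} \approx 70.427 i$)
$j = - \frac{76}{7103} + \frac{4017 i \sqrt{310}}{155}$ ($j = \frac{4 \cdot 76}{-28412} - \frac{32136}{4 i \sqrt{310}} = 304 \left(- \frac{1}{28412}\right) - 32136 \left(- \frac{i \sqrt{310}}{1240}\right) = - \frac{76}{7103} + \frac{4017 i \sqrt{310}}{155} \approx -0.0107 + 456.3 i$)
$- j = - (- \frac{76}{7103} + \frac{4017 i \sqrt{310}}{155}) = \frac{76}{7103} - \frac{4017 i \sqrt{310}}{155}$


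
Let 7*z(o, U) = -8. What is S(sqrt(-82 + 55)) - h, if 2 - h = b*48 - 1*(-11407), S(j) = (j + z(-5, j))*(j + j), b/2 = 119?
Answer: 22775 - 48*I*sqrt(3)/7 ≈ 22775.0 - 11.877*I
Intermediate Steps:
b = 238 (b = 2*119 = 238)
z(o, U) = -8/7 (z(o, U) = (1/7)*(-8) = -8/7)
S(j) = 2*j*(-8/7 + j) (S(j) = (j - 8/7)*(j + j) = (-8/7 + j)*(2*j) = 2*j*(-8/7 + j))
h = -22829 (h = 2 - (238*48 - 1*(-11407)) = 2 - (11424 + 11407) = 2 - 1*22831 = 2 - 22831 = -22829)
S(sqrt(-82 + 55)) - h = 2*sqrt(-82 + 55)*(-8 + 7*sqrt(-82 + 55))/7 - 1*(-22829) = 2*sqrt(-27)*(-8 + 7*sqrt(-27))/7 + 22829 = 2*(3*I*sqrt(3))*(-8 + 7*(3*I*sqrt(3)))/7 + 22829 = 2*(3*I*sqrt(3))*(-8 + 21*I*sqrt(3))/7 + 22829 = 6*I*sqrt(3)*(-8 + 21*I*sqrt(3))/7 + 22829 = 22829 + 6*I*sqrt(3)*(-8 + 21*I*sqrt(3))/7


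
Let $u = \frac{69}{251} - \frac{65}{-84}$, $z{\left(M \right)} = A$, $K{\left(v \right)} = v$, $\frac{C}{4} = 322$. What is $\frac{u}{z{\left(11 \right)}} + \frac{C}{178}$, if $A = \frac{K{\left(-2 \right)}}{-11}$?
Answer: $\frac{48802861}{3752952} \approx 13.004$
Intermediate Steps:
$C = 1288$ ($C = 4 \cdot 322 = 1288$)
$A = \frac{2}{11}$ ($A = - \frac{2}{-11} = \left(-2\right) \left(- \frac{1}{11}\right) = \frac{2}{11} \approx 0.18182$)
$z{\left(M \right)} = \frac{2}{11}$
$u = \frac{22111}{21084}$ ($u = 69 \cdot \frac{1}{251} - - \frac{65}{84} = \frac{69}{251} + \frac{65}{84} = \frac{22111}{21084} \approx 1.0487$)
$\frac{u}{z{\left(11 \right)}} + \frac{C}{178} = \frac{22111}{21084 \cdot \frac{2}{11}} + \frac{1288}{178} = \frac{22111}{21084} \cdot \frac{11}{2} + 1288 \cdot \frac{1}{178} = \frac{243221}{42168} + \frac{644}{89} = \frac{48802861}{3752952}$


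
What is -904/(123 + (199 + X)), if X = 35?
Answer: -904/357 ≈ -2.5322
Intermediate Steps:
-904/(123 + (199 + X)) = -904/(123 + (199 + 35)) = -904/(123 + 234) = -904/357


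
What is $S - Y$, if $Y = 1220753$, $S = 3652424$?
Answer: $2431671$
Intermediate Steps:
$S - Y = 3652424 - 1220753 = 2431671$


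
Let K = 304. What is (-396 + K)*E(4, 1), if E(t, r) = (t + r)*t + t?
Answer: -2208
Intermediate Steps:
E(t, r) = t + t*(r + t) (E(t, r) = (r + t)*t + t = t*(r + t) + t = t + t*(r + t))
(-396 + K)*E(4, 1) = (-396 + 304)*(4*(1 + 1 + 4)) = -368*6 = -92*24 = -2208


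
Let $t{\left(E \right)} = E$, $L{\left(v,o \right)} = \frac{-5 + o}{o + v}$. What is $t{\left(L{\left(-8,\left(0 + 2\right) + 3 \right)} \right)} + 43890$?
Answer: $43890$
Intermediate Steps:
$L{\left(v,o \right)} = \frac{-5 + o}{o + v}$
$t{\left(L{\left(-8,\left(0 + 2\right) + 3 \right)} \right)} + 43890 = \frac{-5 + \left(\left(0 + 2\right) + 3\right)}{\left(\left(0 + 2\right) + 3\right) - 8} + 43890 = \frac{-5 + \left(2 + 3\right)}{\left(2 + 3\right) - 8} + 43890 = \frac{-5 + 5}{5 - 8} + 43890 = \frac{1}{-3} \cdot 0 + 43890 = \left(- \frac{1}{3}\right) 0 + 43890 = 0 + 43890 = 43890$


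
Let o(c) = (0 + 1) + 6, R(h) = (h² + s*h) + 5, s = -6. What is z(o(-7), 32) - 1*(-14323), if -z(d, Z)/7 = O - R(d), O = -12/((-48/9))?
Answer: 57565/4 ≈ 14391.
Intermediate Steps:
R(h) = 5 + h² - 6*h (R(h) = (h² - 6*h) + 5 = 5 + h² - 6*h)
O = 9/4 (O = -12/((-48*⅑)) = -12/(-16/3) = -12*(-3/16) = 9/4 ≈ 2.2500)
o(c) = 7 (o(c) = 1 + 6 = 7)
z(d, Z) = 77/4 - 42*d + 7*d² (z(d, Z) = -7*(9/4 - (5 + d² - 6*d)) = -7*(9/4 + (-5 - d² + 6*d)) = -7*(-11/4 - d² + 6*d) = 77/4 - 42*d + 7*d²)
z(o(-7), 32) - 1*(-14323) = (77/4 - 42*7 + 7*7²) - 1*(-14323) = (77/4 - 294 + 7*49) + 14323 = (77/4 - 294 + 343) + 14323 = 273/4 + 14323 = 57565/4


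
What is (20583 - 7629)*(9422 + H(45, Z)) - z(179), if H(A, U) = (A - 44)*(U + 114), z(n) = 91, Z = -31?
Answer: 123127679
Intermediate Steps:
H(A, U) = (-44 + A)*(114 + U)
(20583 - 7629)*(9422 + H(45, Z)) - z(179) = (20583 - 7629)*(9422 + (-5016 - 44*(-31) + 114*45 + 45*(-31))) - 1*91 = 12954*(9422 + (-5016 + 1364 + 5130 - 1395)) - 91 = 12954*(9422 + 83) - 91 = 12954*9505 - 91 = 123127770 - 91 = 123127679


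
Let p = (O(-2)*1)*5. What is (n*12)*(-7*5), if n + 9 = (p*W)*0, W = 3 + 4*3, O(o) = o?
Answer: 3780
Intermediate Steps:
p = -10 (p = -2*1*5 = -2*5 = -10)
W = 15 (W = 3 + 12 = 15)
n = -9 (n = -9 - 10*15*0 = -9 - 150*0 = -9 + 0 = -9)
(n*12)*(-7*5) = (-9*12)*(-7*5) = -108*(-35) = 3780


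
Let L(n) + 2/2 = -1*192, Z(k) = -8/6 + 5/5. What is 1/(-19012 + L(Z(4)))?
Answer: -1/19205 ≈ -5.2070e-5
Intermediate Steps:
Z(k) = -⅓ (Z(k) = -8*⅙ + 5*(⅕) = -4/3 + 1 = -⅓)
L(n) = -193 (L(n) = -1 - 1*192 = -1 - 192 = -193)
1/(-19012 + L(Z(4))) = 1/(-19012 - 193) = 1/(-19205) = -1/19205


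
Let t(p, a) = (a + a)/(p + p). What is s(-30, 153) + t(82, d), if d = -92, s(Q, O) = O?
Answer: 6227/41 ≈ 151.88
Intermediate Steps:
t(p, a) = a/p (t(p, a) = (2*a)/((2*p)) = (2*a)*(1/(2*p)) = a/p)
s(-30, 153) + t(82, d) = 153 - 92/82 = 153 - 92*1/82 = 153 - 46/41 = 6227/41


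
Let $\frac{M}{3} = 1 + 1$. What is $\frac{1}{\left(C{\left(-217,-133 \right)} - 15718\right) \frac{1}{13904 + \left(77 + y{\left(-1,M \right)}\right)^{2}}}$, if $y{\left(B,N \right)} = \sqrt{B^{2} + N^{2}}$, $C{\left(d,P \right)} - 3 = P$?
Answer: $- \frac{9935}{7924} - \frac{11 \sqrt{37}}{1132} \approx -1.3129$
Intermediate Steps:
$C{\left(d,P \right)} = 3 + P$
$M = 6$ ($M = 3 \left(1 + 1\right) = 3 \cdot 2 = 6$)
$\frac{1}{\left(C{\left(-217,-133 \right)} - 15718\right) \frac{1}{13904 + \left(77 + y{\left(-1,M \right)}\right)^{2}}} = \frac{1}{\left(\left(3 - 133\right) - 15718\right) \frac{1}{13904 + \left(77 + \sqrt{\left(-1\right)^{2} + 6^{2}}\right)^{2}}} = \frac{1}{\left(-130 - 15718\right) \frac{1}{13904 + \left(77 + \sqrt{1 + 36}\right)^{2}}} = \frac{1}{\left(-15848\right) \frac{1}{13904 + \left(77 + \sqrt{37}\right)^{2}}} = - \frac{1738}{1981} - \frac{\left(77 + \sqrt{37}\right)^{2}}{15848}$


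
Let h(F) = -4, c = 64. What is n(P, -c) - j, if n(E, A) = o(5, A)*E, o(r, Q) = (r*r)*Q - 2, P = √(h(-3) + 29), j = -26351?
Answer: 18341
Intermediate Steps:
P = 5 (P = √(-4 + 29) = √25 = 5)
o(r, Q) = -2 + Q*r² (o(r, Q) = r²*Q - 2 = Q*r² - 2 = -2 + Q*r²)
n(E, A) = E*(-2 + 25*A) (n(E, A) = (-2 + A*5²)*E = (-2 + A*25)*E = (-2 + 25*A)*E = E*(-2 + 25*A))
n(P, -c) - j = 5*(-2 + 25*(-1*64)) - 1*(-26351) = 5*(-2 + 25*(-64)) + 26351 = 5*(-2 - 1600) + 26351 = 5*(-1602) + 26351 = -8010 + 26351 = 18341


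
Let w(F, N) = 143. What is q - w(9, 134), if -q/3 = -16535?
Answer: 49462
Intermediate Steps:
q = 49605 (q = -3*(-16535) = 49605)
q - w(9, 134) = 49605 - 1*143 = 49605 - 143 = 49462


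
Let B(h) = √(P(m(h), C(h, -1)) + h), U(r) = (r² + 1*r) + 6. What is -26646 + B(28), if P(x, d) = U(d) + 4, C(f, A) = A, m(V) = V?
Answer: -26646 + √38 ≈ -26640.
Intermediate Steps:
U(r) = 6 + r + r² (U(r) = (r² + r) + 6 = (r + r²) + 6 = 6 + r + r²)
P(x, d) = 10 + d + d² (P(x, d) = (6 + d + d²) + 4 = 10 + d + d²)
B(h) = √(10 + h) (B(h) = √((10 - 1 + (-1)²) + h) = √((10 - 1 + 1) + h) = √(10 + h))
-26646 + B(28) = -26646 + √(10 + 28) = -26646 + √38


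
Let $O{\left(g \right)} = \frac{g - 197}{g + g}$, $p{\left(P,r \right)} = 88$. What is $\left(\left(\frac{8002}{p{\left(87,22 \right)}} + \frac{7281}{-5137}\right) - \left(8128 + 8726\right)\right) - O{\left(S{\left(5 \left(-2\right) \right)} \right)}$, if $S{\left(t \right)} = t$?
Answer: $- \frac{39169241}{2335} \approx -16775.0$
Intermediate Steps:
$O{\left(g \right)} = \frac{-197 + g}{2 g}$
$\left(\left(\frac{8002}{p{\left(87,22 \right)}} + \frac{7281}{-5137}\right) - \left(8128 + 8726\right)\right) - O{\left(S{\left(5 \left(-2\right) \right)} \right)} = \left(\left(\frac{8002}{88} + \frac{7281}{-5137}\right) - \left(8128 + 8726\right)\right) - \frac{-197 + 5 \left(-2\right)}{2 \cdot 5 \left(-2\right)} = \left(\left(8002 \cdot \frac{1}{88} + 7281 \left(- \frac{1}{5137}\right)\right) - 16854\right) - \frac{-197 - 10}{2 \left(-10\right)} = \left(\left(\frac{4001}{44} - \frac{7281}{5137}\right) - 16854\right) - \frac{1}{2} \left(- \frac{1}{10}\right) \left(-207\right) = \left(\frac{167213}{1868} - 16854\right) - \frac{207}{20} = - \frac{31316059}{1868} - \frac{207}{20} = - \frac{39169241}{2335}$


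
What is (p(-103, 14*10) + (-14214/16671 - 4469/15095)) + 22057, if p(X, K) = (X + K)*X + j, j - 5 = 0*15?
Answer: 1530850727322/83882915 ≈ 18250.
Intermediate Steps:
j = 5 (j = 5 + 0*15 = 5 + 0 = 5)
p(X, K) = 5 + X*(K + X) (p(X, K) = (X + K)*X + 5 = (K + X)*X + 5 = X*(K + X) + 5 = 5 + X*(K + X))
(p(-103, 14*10) + (-14214/16671 - 4469/15095)) + 22057 = ((5 + (-103)**2 + (14*10)*(-103)) + (-14214/16671 - 4469/15095)) + 22057 = ((5 + 10609 + 140*(-103)) + (-14214*1/16671 - 4469*1/15095)) + 22057 = ((5 + 10609 - 14420) + (-4738/5557 - 4469/15095)) + 22057 = (-3806 - 96354343/83882915) + 22057 = -319354728833/83882915 + 22057 = 1530850727322/83882915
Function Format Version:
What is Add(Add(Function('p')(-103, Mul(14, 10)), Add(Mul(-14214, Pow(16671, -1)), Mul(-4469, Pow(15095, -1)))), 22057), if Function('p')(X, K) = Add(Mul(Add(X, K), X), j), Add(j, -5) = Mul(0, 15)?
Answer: Rational(1530850727322, 83882915) ≈ 18250.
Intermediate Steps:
j = 5 (j = Add(5, Mul(0, 15)) = Add(5, 0) = 5)
Function('p')(X, K) = Add(5, Mul(X, Add(K, X))) (Function('p')(X, K) = Add(Mul(Add(X, K), X), 5) = Add(Mul(Add(K, X), X), 5) = Add(Mul(X, Add(K, X)), 5) = Add(5, Mul(X, Add(K, X))))
Add(Add(Function('p')(-103, Mul(14, 10)), Add(Mul(-14214, Pow(16671, -1)), Mul(-4469, Pow(15095, -1)))), 22057) = Add(Add(Add(5, Pow(-103, 2), Mul(Mul(14, 10), -103)), Add(Mul(-14214, Pow(16671, -1)), Mul(-4469, Pow(15095, -1)))), 22057) = Add(Add(Add(5, 10609, Mul(140, -103)), Add(Mul(-14214, Rational(1, 16671)), Mul(-4469, Rational(1, 15095)))), 22057) = Add(Add(Add(5, 10609, -14420), Add(Rational(-4738, 5557), Rational(-4469, 15095))), 22057) = Add(Add(-3806, Rational(-96354343, 83882915)), 22057) = Add(Rational(-319354728833, 83882915), 22057) = Rational(1530850727322, 83882915)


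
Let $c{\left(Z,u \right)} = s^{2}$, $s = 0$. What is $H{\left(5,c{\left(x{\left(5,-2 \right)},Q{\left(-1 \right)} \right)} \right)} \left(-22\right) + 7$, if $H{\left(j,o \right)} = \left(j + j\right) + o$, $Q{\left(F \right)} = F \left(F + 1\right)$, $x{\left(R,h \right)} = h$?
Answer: $-213$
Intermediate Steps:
$Q{\left(F \right)} = F \left(1 + F\right)$
$c{\left(Z,u \right)} = 0$ ($c{\left(Z,u \right)} = 0^{2} = 0$)
$H{\left(j,o \right)} = o + 2 j$ ($H{\left(j,o \right)} = 2 j + o = o + 2 j$)
$H{\left(5,c{\left(x{\left(5,-2 \right)},Q{\left(-1 \right)} \right)} \right)} \left(-22\right) + 7 = \left(0 + 2 \cdot 5\right) \left(-22\right) + 7 = \left(0 + 10\right) \left(-22\right) + 7 = 10 \left(-22\right) + 7 = -220 + 7 = -213$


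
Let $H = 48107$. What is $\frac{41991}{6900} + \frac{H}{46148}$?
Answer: $\frac{94572457}{13267550} \approx 7.1281$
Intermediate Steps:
$\frac{41991}{6900} + \frac{H}{46148} = \frac{41991}{6900} + \frac{48107}{46148} = 41991 \cdot \frac{1}{6900} + 48107 \cdot \frac{1}{46148} = \frac{13997}{2300} + \frac{48107}{46148} = \frac{94572457}{13267550}$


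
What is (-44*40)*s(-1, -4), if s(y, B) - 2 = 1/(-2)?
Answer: -2640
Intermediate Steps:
s(y, B) = 3/2 (s(y, B) = 2 + 1/(-2) = 2 - ½ = 3/2)
(-44*40)*s(-1, -4) = -44*40*(3/2) = -1760*3/2 = -2640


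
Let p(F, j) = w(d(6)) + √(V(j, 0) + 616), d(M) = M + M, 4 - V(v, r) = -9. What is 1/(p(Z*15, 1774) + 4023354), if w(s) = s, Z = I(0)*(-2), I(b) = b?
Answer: 4023366/16187473969327 - √629/16187473969327 ≈ 2.4855e-7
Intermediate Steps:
V(v, r) = 13 (V(v, r) = 4 - 1*(-9) = 4 + 9 = 13)
d(M) = 2*M
Z = 0 (Z = 0*(-2) = 0)
p(F, j) = 12 + √629 (p(F, j) = 2*6 + √(13 + 616) = 12 + √629)
1/(p(Z*15, 1774) + 4023354) = 1/((12 + √629) + 4023354) = 1/(4023366 + √629)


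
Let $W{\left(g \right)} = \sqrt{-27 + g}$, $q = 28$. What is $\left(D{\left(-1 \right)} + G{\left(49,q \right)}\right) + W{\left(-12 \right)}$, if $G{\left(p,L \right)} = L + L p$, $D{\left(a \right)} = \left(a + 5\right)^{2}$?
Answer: $1416 + i \sqrt{39} \approx 1416.0 + 6.245 i$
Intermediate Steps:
$D{\left(a \right)} = \left(5 + a\right)^{2}$
$\left(D{\left(-1 \right)} + G{\left(49,q \right)}\right) + W{\left(-12 \right)} = \left(\left(5 - 1\right)^{2} + 28 \left(1 + 49\right)\right) + \sqrt{-27 - 12} = \left(4^{2} + 28 \cdot 50\right) + \sqrt{-39} = \left(16 + 1400\right) + i \sqrt{39} = 1416 + i \sqrt{39}$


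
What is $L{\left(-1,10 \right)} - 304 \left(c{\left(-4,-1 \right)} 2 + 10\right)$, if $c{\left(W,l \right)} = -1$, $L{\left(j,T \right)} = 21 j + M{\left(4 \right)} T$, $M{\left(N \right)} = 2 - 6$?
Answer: $-2493$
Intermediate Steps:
$M{\left(N \right)} = -4$ ($M{\left(N \right)} = 2 - 6 = -4$)
$L{\left(j,T \right)} = - 4 T + 21 j$ ($L{\left(j,T \right)} = 21 j - 4 T = - 4 T + 21 j$)
$L{\left(-1,10 \right)} - 304 \left(c{\left(-4,-1 \right)} 2 + 10\right) = \left(\left(-4\right) 10 + 21 \left(-1\right)\right) - 304 \left(\left(-1\right) 2 + 10\right) = \left(-40 - 21\right) - 304 \left(-2 + 10\right) = -61 - 2432 = -2493$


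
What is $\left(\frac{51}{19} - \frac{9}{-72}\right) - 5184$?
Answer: $- \frac{787541}{152} \approx -5181.2$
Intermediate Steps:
$\left(\frac{51}{19} - \frac{9}{-72}\right) - 5184 = \left(51 \cdot \frac{1}{19} - - \frac{1}{8}\right) - 5184 = \left(\frac{51}{19} + \frac{1}{8}\right) - 5184 = \frac{427}{152} - 5184 = - \frac{787541}{152}$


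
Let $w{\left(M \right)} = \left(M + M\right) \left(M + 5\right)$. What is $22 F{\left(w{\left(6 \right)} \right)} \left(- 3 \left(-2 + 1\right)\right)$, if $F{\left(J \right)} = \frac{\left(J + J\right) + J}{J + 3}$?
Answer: $\frac{968}{5} \approx 193.6$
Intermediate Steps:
$w{\left(M \right)} = 2 M \left(5 + M\right)$
$F{\left(J \right)} = \frac{3 J}{3 + J}$ ($F{\left(J \right)} = \frac{2 J + J}{3 + J} = \frac{3 J}{3 + J}$)
$22 F{\left(w{\left(6 \right)} \right)} \left(- 3 \left(-2 + 1\right)\right) = 22 \frac{3 \cdot 2 \cdot 6 \left(5 + 6\right)}{3 + 2 \cdot 6 \left(5 + 6\right)} \left(- 3 \left(-2 + 1\right)\right) = 22 \frac{3 \cdot 2 \cdot 6 \cdot 11}{3 + 2 \cdot 6 \cdot 11} \left(\left(-3\right) \left(-1\right)\right) = 22 \cdot 3 \cdot 132 \frac{1}{3 + 132} \cdot 3 = 22 \cdot 3 \cdot 132 \cdot \frac{1}{135} \cdot 3 = 22 \cdot \frac{44}{15} \cdot 3 = \frac{968}{15} \cdot 3 = \frac{968}{5}$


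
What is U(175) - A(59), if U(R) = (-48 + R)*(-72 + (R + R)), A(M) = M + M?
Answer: 35188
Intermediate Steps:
A(M) = 2*M
U(R) = (-72 + 2*R)*(-48 + R) (U(R) = (-48 + R)*(-72 + 2*R) = (-72 + 2*R)*(-48 + R))
U(175) - A(59) = (3456 - 168*175 + 2*175²) - 2*59 = (3456 - 29400 + 2*30625) - 1*118 = (3456 - 29400 + 61250) - 118 = 35306 - 118 = 35188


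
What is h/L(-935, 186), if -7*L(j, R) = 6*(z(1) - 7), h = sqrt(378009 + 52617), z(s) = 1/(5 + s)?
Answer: 7*sqrt(430626)/41 ≈ 112.04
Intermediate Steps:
h = sqrt(430626) ≈ 656.22
L(j, R) = 41/7 (L(j, R) = -6*(1/(5 + 1) - 7)/7 = -6*(1/6 - 7)/7 = -6*(-41)/(7*6) = -1/7*(-41) = 41/7)
h/L(-935, 186) = sqrt(430626)/(41/7) = sqrt(430626)*(7/41) = 7*sqrt(430626)/41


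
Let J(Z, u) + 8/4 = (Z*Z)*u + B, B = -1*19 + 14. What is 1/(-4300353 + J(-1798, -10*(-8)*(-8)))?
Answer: -1/2073294920 ≈ -4.8232e-10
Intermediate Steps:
B = -5 (B = -19 + 14 = -5)
J(Z, u) = -7 + u*Z² (J(Z, u) = -2 + ((Z*Z)*u - 5) = -2 + (Z²*u - 5) = -2 + (u*Z² - 5) = -2 + (-5 + u*Z²) = -7 + u*Z²)
1/(-4300353 + J(-1798, -10*(-8)*(-8))) = 1/(-4300353 + (-7 + (-10*(-8)*(-8))*(-1798)²)) = 1/(-4300353 + (-7 + (80*(-8))*3232804)) = 1/(-4300353 + (-7 - 640*3232804)) = 1/(-4300353 + (-7 - 2068994560)) = 1/(-4300353 - 2068994567) = 1/(-2073294920) = -1/2073294920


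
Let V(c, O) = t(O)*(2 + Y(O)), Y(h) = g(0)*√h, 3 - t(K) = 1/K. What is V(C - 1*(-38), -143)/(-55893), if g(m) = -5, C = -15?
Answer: -860/7992699 + 2150*I*√143/7992699 ≈ -0.0001076 + 0.0032167*I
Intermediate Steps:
t(K) = 3 - 1/K
Y(h) = -5*√h
V(c, O) = (2 - 5*√O)*(3 - 1/O) (V(c, O) = (3 - 1/O)*(2 - 5*√O) = (2 - 5*√O)*(3 - 1/O))
V(C - 1*(-38), -143)/(-55893) = ((-1 + 3*(-143))*(2 - 5*I*√143)/(-143))/(-55893) = -(-1 - 429)*(2 - 5*I*√143)/143*(-1/55893) = -1/143*(-430)*(2 - 5*I*√143)*(-1/55893) = (860/143 - 2150*I*√143/143)*(-1/55893) = -860/7992699 + 2150*I*√143/7992699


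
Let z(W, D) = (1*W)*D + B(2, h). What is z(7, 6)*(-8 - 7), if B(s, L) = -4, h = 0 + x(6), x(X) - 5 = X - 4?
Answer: -570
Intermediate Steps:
x(X) = 1 + X (x(X) = 5 + (X - 4) = 5 + (-4 + X) = 1 + X)
h = 7 (h = 0 + (1 + 6) = 0 + 7 = 7)
z(W, D) = -4 + D*W (z(W, D) = (1*W)*D - 4 = W*D - 4 = D*W - 4 = -4 + D*W)
z(7, 6)*(-8 - 7) = (-4 + 6*7)*(-8 - 7) = (-4 + 42)*(-15) = 38*(-15) = -570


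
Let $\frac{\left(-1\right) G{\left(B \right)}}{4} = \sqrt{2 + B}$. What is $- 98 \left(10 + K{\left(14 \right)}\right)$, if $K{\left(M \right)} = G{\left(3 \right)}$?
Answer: $-980 + 392 \sqrt{5} \approx -103.46$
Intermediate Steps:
$G{\left(B \right)} = - 4 \sqrt{2 + B}$
$K{\left(M \right)} = - 4 \sqrt{5}$ ($K{\left(M \right)} = - 4 \sqrt{2 + 3} = - 4 \sqrt{5}$)
$- 98 \left(10 + K{\left(14 \right)}\right) = - 98 \left(10 - 4 \sqrt{5}\right) = -980 + 392 \sqrt{5}$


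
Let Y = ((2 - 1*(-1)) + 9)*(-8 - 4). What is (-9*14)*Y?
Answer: 18144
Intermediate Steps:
Y = -144 (Y = ((2 + 1) + 9)*(-12) = (3 + 9)*(-12) = 12*(-12) = -144)
(-9*14)*Y = -9*14*(-144) = -126*(-144) = 18144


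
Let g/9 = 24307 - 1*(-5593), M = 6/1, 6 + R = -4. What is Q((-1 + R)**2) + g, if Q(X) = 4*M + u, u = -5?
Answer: 269119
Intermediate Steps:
R = -10 (R = -6 - 4 = -10)
M = 6 (M = 6*1 = 6)
g = 269100 (g = 9*(24307 - 1*(-5593)) = 9*(24307 + 5593) = 9*29900 = 269100)
Q(X) = 19 (Q(X) = 4*6 - 5 = 24 - 5 = 19)
Q((-1 + R)**2) + g = 19 + 269100 = 269119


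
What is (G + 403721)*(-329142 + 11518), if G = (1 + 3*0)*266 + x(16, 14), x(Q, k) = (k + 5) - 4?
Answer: -128320731248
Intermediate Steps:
x(Q, k) = 1 + k (x(Q, k) = (5 + k) - 4 = 1 + k)
G = 281 (G = (1 + 3*0)*266 + (1 + 14) = (1 + 0)*266 + 15 = 1*266 + 15 = 266 + 15 = 281)
(G + 403721)*(-329142 + 11518) = (281 + 403721)*(-329142 + 11518) = 404002*(-317624) = -128320731248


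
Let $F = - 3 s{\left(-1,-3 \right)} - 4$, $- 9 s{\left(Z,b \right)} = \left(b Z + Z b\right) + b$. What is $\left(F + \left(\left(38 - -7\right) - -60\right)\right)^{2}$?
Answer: $10404$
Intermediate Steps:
$s{\left(Z,b \right)} = - \frac{b}{9} - \frac{2 Z b}{9}$ ($s{\left(Z,b \right)} = - \frac{\left(b Z + Z b\right) + b}{9} = - \frac{\left(Z b + Z b\right) + b}{9} = - \frac{2 Z b + b}{9} = - \frac{b + 2 Z b}{9} = - \frac{b}{9} - \frac{2 Z b}{9}$)
$F = -3$ ($F = - 3 \left(\left(- \frac{1}{9}\right) \left(-3\right) \left(1 + 2 \left(-1\right)\right)\right) - 4 = - 3 \left(\left(- \frac{1}{9}\right) \left(-3\right) \left(1 - 2\right)\right) - 4 = - 3 \left(\left(- \frac{1}{9}\right) \left(-3\right) \left(-1\right)\right) - 4 = \left(-3\right) \left(- \frac{1}{3}\right) - 4 = 1 - 4 = -3$)
$\left(F + \left(\left(38 - -7\right) - -60\right)\right)^{2} = \left(-3 + \left(\left(38 - -7\right) - -60\right)\right)^{2} = \left(-3 + \left(\left(38 + 7\right) + 60\right)\right)^{2} = \left(-3 + \left(45 + 60\right)\right)^{2} = \left(-3 + 105\right)^{2} = 102^{2} = 10404$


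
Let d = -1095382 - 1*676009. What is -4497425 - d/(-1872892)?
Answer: -8423193074491/1872892 ≈ -4.4974e+6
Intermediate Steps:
d = -1771391 (d = -1095382 - 676009 = -1771391)
-4497425 - d/(-1872892) = -4497425 - (-1771391)/(-1872892) = -4497425 - (-1771391)*(-1)/1872892 = -4497425 - 1*1771391/1872892 = -4497425 - 1771391/1872892 = -8423193074491/1872892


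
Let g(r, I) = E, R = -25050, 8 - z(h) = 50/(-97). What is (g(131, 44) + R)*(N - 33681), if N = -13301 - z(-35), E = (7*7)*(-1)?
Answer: 114403249920/97 ≈ 1.1794e+9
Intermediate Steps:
z(h) = 826/97 (z(h) = 8 - 50/(-97) = 8 - 50*(-1)/97 = 8 - 1*(-50/97) = 8 + 50/97 = 826/97)
E = -49 (E = 49*(-1) = -49)
g(r, I) = -49
N = -1291023/97 (N = -13301 - 1*826/97 = -13301 - 826/97 = -1291023/97 ≈ -13310.)
(g(131, 44) + R)*(N - 33681) = (-49 - 25050)*(-1291023/97 - 33681) = -25099*(-4558080/97) = 114403249920/97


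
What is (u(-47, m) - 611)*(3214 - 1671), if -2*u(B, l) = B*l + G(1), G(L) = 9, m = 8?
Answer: -1319265/2 ≈ -6.5963e+5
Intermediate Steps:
u(B, l) = -9/2 - B*l/2 (u(B, l) = -(B*l + 9)/2 = -(9 + B*l)/2 = -9/2 - B*l/2)
(u(-47, m) - 611)*(3214 - 1671) = ((-9/2 - ½*(-47)*8) - 611)*(3214 - 1671) = ((-9/2 + 188) - 611)*1543 = (367/2 - 611)*1543 = -855/2*1543 = -1319265/2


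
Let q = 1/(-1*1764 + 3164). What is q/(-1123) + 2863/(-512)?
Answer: -562651139/100620800 ≈ -5.5918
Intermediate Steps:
q = 1/1400 (q = 1/(-1764 + 3164) = 1/1400 ≈ 0.00071429)
q/(-1123) + 2863/(-512) = (1/1400)/(-1123) + 2863/(-512) = (1/1400)*(-1/1123) + 2863*(-1/512) = -1/1572200 - 2863/512 = -562651139/100620800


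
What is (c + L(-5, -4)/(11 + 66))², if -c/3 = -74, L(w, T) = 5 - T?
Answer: 292512609/5929 ≈ 49336.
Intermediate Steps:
c = 222 (c = -3*(-74) = 222)
(c + L(-5, -4)/(11 + 66))² = (222 + (5 - 1*(-4))/(11 + 66))² = (222 + (5 + 4)/77)² = (222 + 9*(1/77))² = (222 + 9/77)² = (17103/77)² = 292512609/5929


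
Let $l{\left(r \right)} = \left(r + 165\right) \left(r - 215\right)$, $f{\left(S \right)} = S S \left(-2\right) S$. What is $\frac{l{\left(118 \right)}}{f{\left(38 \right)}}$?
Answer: $\frac{27451}{109744} \approx 0.25014$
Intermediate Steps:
$f{\left(S \right)} = - 2 S^{3}$ ($f{\left(S \right)} = S^{2} \left(-2\right) S = - 2 S^{2} S = - 2 S^{3}$)
$l{\left(r \right)} = \left(-215 + r\right) \left(165 + r\right)$ ($l{\left(r \right)} = \left(165 + r\right) \left(-215 + r\right) = \left(-215 + r\right) \left(165 + r\right)$)
$\frac{l{\left(118 \right)}}{f{\left(38 \right)}} = \frac{-35475 + 118^{2} - 5900}{\left(-2\right) 38^{3}} = \frac{-35475 + 13924 - 5900}{\left(-2\right) 54872} = - \frac{27451}{-109744} = \left(-27451\right) \left(- \frac{1}{109744}\right) = \frac{27451}{109744}$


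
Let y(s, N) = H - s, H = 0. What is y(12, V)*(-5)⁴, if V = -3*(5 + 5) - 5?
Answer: -7500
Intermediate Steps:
V = -35 (V = -3*10 - 5 = -30 - 5 = -35)
y(s, N) = -s (y(s, N) = 0 - s = -s)
y(12, V)*(-5)⁴ = -1*12*(-5)⁴ = -12*625 = -7500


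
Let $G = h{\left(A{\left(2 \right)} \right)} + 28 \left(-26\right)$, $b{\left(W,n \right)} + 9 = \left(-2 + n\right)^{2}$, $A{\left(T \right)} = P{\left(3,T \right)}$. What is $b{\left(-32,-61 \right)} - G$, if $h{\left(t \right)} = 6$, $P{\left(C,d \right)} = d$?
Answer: $4682$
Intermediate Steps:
$A{\left(T \right)} = T$
$b{\left(W,n \right)} = -9 + \left(-2 + n\right)^{2}$
$G = -722$ ($G = 6 + 28 \left(-26\right) = 6 - 728 = -722$)
$b{\left(-32,-61 \right)} - G = \left(-9 + \left(-2 - 61\right)^{2}\right) - -722 = \left(-9 + \left(-63\right)^{2}\right) + 722 = \left(-9 + 3969\right) + 722 = 3960 + 722 = 4682$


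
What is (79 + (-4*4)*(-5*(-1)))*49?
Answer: -49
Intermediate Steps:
(79 + (-4*4)*(-5*(-1)))*49 = (79 - 16*5)*49 = (79 - 80)*49 = -1*49 = -49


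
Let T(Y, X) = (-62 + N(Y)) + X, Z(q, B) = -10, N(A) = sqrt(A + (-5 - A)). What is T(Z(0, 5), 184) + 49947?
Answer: 50069 + I*sqrt(5) ≈ 50069.0 + 2.2361*I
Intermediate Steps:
N(A) = I*sqrt(5) (N(A) = sqrt(-5) = I*sqrt(5))
T(Y, X) = -62 + X + I*sqrt(5) (T(Y, X) = (-62 + I*sqrt(5)) + X = -62 + X + I*sqrt(5))
T(Z(0, 5), 184) + 49947 = (-62 + 184 + I*sqrt(5)) + 49947 = (122 + I*sqrt(5)) + 49947 = 50069 + I*sqrt(5)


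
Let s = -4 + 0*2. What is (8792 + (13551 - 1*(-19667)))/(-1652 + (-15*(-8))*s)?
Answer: -21005/1066 ≈ -19.704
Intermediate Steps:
s = -4 (s = -4 + 0 = -4)
(8792 + (13551 - 1*(-19667)))/(-1652 + (-15*(-8))*s) = (8792 + (13551 - 1*(-19667)))/(-1652 - 15*(-8)*(-4)) = (8792 + (13551 + 19667))/(-1652 + 120*(-4)) = (8792 + 33218)/(-1652 - 480) = 42010/(-2132) = 42010*(-1/2132) = -21005/1066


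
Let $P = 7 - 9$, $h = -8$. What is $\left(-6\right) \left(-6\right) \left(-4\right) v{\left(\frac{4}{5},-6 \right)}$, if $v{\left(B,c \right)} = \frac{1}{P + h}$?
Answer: $\frac{72}{5} \approx 14.4$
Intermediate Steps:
$P = -2$
$v{\left(B,c \right)} = - \frac{1}{10}$ ($v{\left(B,c \right)} = \frac{1}{-2 - 8} = \frac{1}{-10} = - \frac{1}{10}$)
$\left(-6\right) \left(-6\right) \left(-4\right) v{\left(\frac{4}{5},-6 \right)} = \left(-6\right) \left(-6\right) \left(-4\right) \left(- \frac{1}{10}\right) = 36 \left(-4\right) \left(- \frac{1}{10}\right) = \left(-144\right) \left(- \frac{1}{10}\right) = \frac{72}{5}$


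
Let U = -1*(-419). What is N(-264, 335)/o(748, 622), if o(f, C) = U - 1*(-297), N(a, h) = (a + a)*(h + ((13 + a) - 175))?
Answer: 12012/179 ≈ 67.106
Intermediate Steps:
U = 419
N(a, h) = 2*a*(-162 + a + h) (N(a, h) = (2*a)*(h + (-162 + a)) = (2*a)*(-162 + a + h) = 2*a*(-162 + a + h))
o(f, C) = 716 (o(f, C) = 419 - 1*(-297) = 419 + 297 = 716)
N(-264, 335)/o(748, 622) = (2*(-264)*(-162 - 264 + 335))/716 = (2*(-264)*(-91))*(1/716) = 48048*(1/716) = 12012/179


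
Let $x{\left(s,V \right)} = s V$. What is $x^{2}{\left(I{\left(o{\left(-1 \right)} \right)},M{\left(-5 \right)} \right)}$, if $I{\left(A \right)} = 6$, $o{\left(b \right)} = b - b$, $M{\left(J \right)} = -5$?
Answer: $900$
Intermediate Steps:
$o{\left(b \right)} = 0$
$x{\left(s,V \right)} = V s$
$x^{2}{\left(I{\left(o{\left(-1 \right)} \right)},M{\left(-5 \right)} \right)} = \left(\left(-5\right) 6\right)^{2} = \left(-30\right)^{2} = 900$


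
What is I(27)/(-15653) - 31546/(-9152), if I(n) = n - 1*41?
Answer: 22450803/6511648 ≈ 3.4478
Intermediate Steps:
I(n) = -41 + n (I(n) = n - 41 = -41 + n)
I(27)/(-15653) - 31546/(-9152) = (-41 + 27)/(-15653) - 31546/(-9152) = -14*(-1/15653) - 31546*(-1/9152) = 14/15653 + 15773/4576 = 22450803/6511648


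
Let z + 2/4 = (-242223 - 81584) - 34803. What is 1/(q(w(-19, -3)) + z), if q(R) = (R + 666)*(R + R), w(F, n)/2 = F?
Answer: -2/812677 ≈ -2.4610e-6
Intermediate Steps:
w(F, n) = 2*F
z = -717221/2 (z = -½ + ((-242223 - 81584) - 34803) = -½ + (-323807 - 34803) = -½ - 358610 = -717221/2 ≈ -3.5861e+5)
q(R) = 2*R*(666 + R) (q(R) = (666 + R)*(2*R) = 2*R*(666 + R))
1/(q(w(-19, -3)) + z) = 1/(2*(2*(-19))*(666 + 2*(-19)) - 717221/2) = 1/(2*(-38)*(666 - 38) - 717221/2) = 1/(2*(-38)*628 - 717221/2) = 1/(-47728 - 717221/2) = 1/(-812677/2) = -2/812677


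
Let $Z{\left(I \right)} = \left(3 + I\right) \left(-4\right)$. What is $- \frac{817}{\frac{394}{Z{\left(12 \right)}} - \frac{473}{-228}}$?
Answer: $\frac{310460}{1707} \approx 181.87$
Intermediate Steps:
$Z{\left(I \right)} = -12 - 4 I$
$- \frac{817}{\frac{394}{Z{\left(12 \right)}} - \frac{473}{-228}} = - \frac{817}{\frac{394}{-12 - 48} - \frac{473}{-228}} = - \frac{817}{\frac{394}{-12 - 48} - - \frac{473}{228}} = - \frac{817}{\frac{394}{-60} + \frac{473}{228}} = - \frac{817}{394 \left(- \frac{1}{60}\right) + \frac{473}{228}} = - \frac{817}{- \frac{197}{30} + \frac{473}{228}} = - \frac{817}{- \frac{1707}{380}} = \left(-817\right) \left(- \frac{380}{1707}\right) = \frac{310460}{1707}$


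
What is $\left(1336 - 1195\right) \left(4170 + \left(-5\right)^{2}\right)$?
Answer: $591495$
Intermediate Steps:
$\left(1336 - 1195\right) \left(4170 + \left(-5\right)^{2}\right) = 141 \left(4170 + 25\right) = 141 \cdot 4195 = 591495$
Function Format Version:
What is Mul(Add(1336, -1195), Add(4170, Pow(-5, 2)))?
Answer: 591495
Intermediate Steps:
Mul(Add(1336, -1195), Add(4170, Pow(-5, 2))) = Mul(141, Add(4170, 25)) = Mul(141, 4195) = 591495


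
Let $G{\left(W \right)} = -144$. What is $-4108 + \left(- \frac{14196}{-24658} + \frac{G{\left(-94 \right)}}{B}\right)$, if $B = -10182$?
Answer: $- \frac{85936520602}{20922313} \approx -4107.4$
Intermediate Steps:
$-4108 + \left(- \frac{14196}{-24658} + \frac{G{\left(-94 \right)}}{B}\right) = -4108 - \left(- \frac{7098}{12329} - \frac{24}{1697}\right) = -4108 - - \frac{12341202}{20922313} = -4108 + \left(\frac{7098}{12329} + \frac{24}{1697}\right) = -4108 + \frac{12341202}{20922313} = - \frac{85936520602}{20922313}$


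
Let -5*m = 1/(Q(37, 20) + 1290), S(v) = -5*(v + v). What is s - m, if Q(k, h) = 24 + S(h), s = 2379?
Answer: 13251031/5570 ≈ 2379.0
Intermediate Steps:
S(v) = -10*v
Q(k, h) = 24 - 10*h
m = -1/5570 (m = -1/(5*((24 - 10*20) + 1290)) = -1/(5*((24 - 200) + 1290)) = -1/(5*(-176 + 1290)) = -⅕/1114 = -⅕*1/1114 = -1/5570 ≈ -0.00017953)
s - m = 2379 - 1*(-1/5570) = 2379 + 1/5570 = 13251031/5570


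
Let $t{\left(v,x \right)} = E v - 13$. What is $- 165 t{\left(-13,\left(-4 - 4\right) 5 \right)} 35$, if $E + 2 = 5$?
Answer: $300300$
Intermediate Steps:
$E = 3$ ($E = -2 + 5 = 3$)
$t{\left(v,x \right)} = -13 + 3 v$ ($t{\left(v,x \right)} = 3 v - 13 = -13 + 3 v$)
$- 165 t{\left(-13,\left(-4 - 4\right) 5 \right)} 35 = - 165 \left(-13 + 3 \left(-13\right)\right) 35 = - 165 \left(-13 - 39\right) 35 = \left(-165\right) \left(-52\right) 35 = 8580 \cdot 35 = 300300$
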